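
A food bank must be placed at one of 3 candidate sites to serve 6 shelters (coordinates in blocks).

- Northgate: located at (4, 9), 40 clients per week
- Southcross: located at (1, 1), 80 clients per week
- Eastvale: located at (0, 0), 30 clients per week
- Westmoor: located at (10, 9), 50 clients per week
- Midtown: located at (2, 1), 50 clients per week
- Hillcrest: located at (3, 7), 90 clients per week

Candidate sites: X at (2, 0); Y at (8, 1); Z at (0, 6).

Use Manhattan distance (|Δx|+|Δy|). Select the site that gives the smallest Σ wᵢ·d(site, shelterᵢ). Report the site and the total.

Total weighted distance at each candidate:
  X (2, 0): total = 2280
  Y (8, 1): total = 3100
  Z (0, 6): total = 2300
Minimum is at X with total 2280 blocks.

X, total 2280 blocks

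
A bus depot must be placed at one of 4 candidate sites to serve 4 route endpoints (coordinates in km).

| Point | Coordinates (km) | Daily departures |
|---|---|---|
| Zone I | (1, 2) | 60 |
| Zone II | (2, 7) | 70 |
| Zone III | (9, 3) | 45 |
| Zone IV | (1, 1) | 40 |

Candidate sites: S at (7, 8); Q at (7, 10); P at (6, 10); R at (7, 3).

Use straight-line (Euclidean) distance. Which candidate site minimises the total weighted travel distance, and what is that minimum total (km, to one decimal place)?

R, total 1156.2 km

Total weighted distance at each candidate:
  S (7, 8): total = 1477.2
  Q (7, 10): total = 1768.4
  P (6, 10): total = 1670.6
  R (7, 3): total = 1156.2
Minimum is at R with total 1156.2 km.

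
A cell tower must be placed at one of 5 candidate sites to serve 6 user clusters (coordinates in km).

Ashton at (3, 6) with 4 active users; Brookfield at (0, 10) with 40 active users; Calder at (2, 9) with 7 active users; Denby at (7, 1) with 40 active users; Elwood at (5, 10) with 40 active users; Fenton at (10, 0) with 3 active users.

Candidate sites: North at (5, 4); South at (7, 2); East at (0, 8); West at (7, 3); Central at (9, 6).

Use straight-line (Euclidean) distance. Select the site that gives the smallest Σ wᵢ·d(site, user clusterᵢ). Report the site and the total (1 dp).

East, total 759.9 km

Total weighted distance at each candidate:
  North (5, 4): total = 768.0
  South (7, 2): total = 888.7
  East (0, 8): total = 759.9
  West (7, 3): total = 854.6
  Central (9, 6): total = 931.2
Minimum is at East with total 759.9 km.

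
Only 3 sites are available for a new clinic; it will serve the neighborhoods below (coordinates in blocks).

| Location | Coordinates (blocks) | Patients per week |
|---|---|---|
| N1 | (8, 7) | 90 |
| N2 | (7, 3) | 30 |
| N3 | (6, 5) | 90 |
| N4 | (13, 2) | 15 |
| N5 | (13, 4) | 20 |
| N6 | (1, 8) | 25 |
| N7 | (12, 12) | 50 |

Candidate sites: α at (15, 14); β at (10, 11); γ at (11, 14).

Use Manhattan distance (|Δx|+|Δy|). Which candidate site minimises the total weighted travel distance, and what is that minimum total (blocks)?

Total weighted distance at each candidate:
  α (15, 14): total = 4650
  β (10, 11): total = 2600
  γ (11, 14): total = 3610
Minimum is at β with total 2600 blocks.

β, total 2600 blocks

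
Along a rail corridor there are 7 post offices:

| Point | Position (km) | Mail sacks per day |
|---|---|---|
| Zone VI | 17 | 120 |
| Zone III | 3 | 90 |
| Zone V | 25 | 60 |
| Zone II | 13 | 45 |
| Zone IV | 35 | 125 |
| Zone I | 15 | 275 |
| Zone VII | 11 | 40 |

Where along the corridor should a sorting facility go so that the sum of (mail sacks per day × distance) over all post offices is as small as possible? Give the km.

For a sum of weighted absolute distances on a line, the optimum is the weighted median (not the mean). Total weight W = 755; half-weight = 377.5.
Sort by position and accumulate weight:
  km 3 (Zone III, w=90) → cum 90
  km 11 (Zone VII, w=40) → cum 130
  km 13 (Zone II, w=45) → cum 175
  km 15 (Zone I, w=275) → cum 450  ≥ 377.5 → median here
  km 17 (Zone VI, w=120) → cum 570
  km 25 (Zone V, w=60) → cum 630
  km 35 (Zone IV, w=125) → cum 755
Optimal location: km 15.

x = 15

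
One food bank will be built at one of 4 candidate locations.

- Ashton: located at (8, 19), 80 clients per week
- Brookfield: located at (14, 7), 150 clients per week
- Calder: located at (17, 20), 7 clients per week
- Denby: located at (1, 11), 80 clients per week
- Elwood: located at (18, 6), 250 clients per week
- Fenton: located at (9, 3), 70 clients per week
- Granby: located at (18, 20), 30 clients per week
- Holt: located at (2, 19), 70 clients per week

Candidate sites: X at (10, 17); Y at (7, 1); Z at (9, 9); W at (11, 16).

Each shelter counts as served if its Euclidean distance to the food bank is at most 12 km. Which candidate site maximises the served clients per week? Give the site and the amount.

Coverage radius r = 12 km; a point is covered iff (Δx)²+(Δy)² ≤ 12² = 144.
  X (10, 17): covers {Ashton, Brookfield, Calder, Denby, Granby, Holt} → 417
  Y (7, 1): covers {Brookfield, Denby, Fenton} → 300
  Z (9, 9): covers {Ashton, Brookfield, Denby, Elwood, Fenton} → 630
  W (11, 16): covers {Ashton, Brookfield, Calder, Denby, Granby, Holt} → 417
Maximum coverage at Z: 630 clients per week.

Z, covering 630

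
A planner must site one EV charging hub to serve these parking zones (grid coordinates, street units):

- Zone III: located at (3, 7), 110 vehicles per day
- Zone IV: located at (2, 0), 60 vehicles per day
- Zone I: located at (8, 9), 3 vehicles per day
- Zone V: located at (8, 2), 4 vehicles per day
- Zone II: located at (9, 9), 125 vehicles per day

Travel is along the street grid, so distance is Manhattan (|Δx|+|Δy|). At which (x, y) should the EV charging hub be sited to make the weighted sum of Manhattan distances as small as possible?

Manhattan distance separates: Σwᵢ(|x−xᵢ|+|y−yᵢ|) = Σwᵢ|x−xᵢ| + Σwᵢ|y−yᵢ|, so x and y are optimised independently as 1-D weighted medians.
Total weight W = 302; half = 151.
x-coordinate, sorted with cumulative weight:
  x=2 (Zone IV, w=60) cum 60
  x=3 (Zone III, w=110) cum 170  ← median
  x=8 (Zone I, w=3) cum 173
  x=8 (Zone V, w=4) cum 177
  x=9 (Zone II, w=125) cum 302
⇒ x* = 3
y-coordinate, sorted with cumulative weight:
  y=0 (Zone IV, w=60) cum 60
  y=2 (Zone V, w=4) cum 64
  y=7 (Zone III, w=110) cum 174  ← median
  y=9 (Zone I, w=3) cum 177
  y=9 (Zone II, w=125) cum 302
⇒ y* = 7

(3, 7)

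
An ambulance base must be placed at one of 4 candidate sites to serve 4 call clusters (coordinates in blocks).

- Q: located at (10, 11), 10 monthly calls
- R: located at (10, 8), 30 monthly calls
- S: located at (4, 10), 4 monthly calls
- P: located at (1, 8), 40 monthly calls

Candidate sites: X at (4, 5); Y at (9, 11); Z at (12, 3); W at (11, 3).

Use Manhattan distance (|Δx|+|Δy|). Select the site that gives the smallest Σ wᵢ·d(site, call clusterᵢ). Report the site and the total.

Total weighted distance at each candidate:
  X (4, 5): total = 650
  Y (9, 11): total = 594
  Z (12, 3): total = 1010
  W (11, 3): total = 926
Minimum is at Y with total 594 blocks.

Y, total 594 blocks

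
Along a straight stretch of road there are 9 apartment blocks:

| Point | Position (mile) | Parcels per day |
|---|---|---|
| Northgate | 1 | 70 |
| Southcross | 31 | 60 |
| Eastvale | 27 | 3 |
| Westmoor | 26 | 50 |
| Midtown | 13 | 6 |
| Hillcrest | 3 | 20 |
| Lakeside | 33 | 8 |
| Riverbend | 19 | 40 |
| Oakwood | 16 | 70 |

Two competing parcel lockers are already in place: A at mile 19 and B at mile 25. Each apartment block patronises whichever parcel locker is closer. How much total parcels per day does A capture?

The indifferent point is the midpoint (19+25)/2 = 22; apartment blocks left of it (closer to A at 19) go to A, those right go to B.
  Northgate at 1 (w=70) → A
  Hillcrest at 3 (w=20) → A
  Midtown at 13 (w=6) → A
  Oakwood at 16 (w=70) → A
  Riverbend at 19 (w=40) → A
  Westmoor at 26 (w=50) → B
  Eastvale at 27 (w=3) → B
  Southcross at 31 (w=60) → B
  Lakeside at 33 (w=8) → B
A captures 206; B captures 121.

206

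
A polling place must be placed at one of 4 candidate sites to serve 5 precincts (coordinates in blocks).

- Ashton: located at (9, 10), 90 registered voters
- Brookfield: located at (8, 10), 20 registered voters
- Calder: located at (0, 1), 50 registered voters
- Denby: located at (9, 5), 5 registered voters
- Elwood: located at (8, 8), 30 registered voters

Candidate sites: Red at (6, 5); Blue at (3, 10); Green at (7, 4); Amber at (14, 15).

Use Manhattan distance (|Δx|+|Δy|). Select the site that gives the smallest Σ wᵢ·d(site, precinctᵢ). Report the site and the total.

Blue, total 1505 blocks

Total weighted distance at each candidate:
  Red (6, 5): total = 1525
  Blue (3, 10): total = 1505
  Green (7, 4): total = 1525
  Amber (14, 15): total = 2985
Minimum is at Blue with total 1505 blocks.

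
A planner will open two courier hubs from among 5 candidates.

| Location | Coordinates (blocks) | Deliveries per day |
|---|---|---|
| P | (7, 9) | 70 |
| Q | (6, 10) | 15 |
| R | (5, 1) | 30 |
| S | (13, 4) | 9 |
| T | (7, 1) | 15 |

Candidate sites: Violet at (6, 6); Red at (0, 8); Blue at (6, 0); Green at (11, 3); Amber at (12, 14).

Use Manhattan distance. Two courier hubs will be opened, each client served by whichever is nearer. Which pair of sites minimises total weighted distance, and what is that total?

Evaluate every pair (each demand assigned to the nearer of the two):
  {Violet, Blue}: total = 511
  {Violet, Green}: total = 637
  {Violet, Red}: total = 691
  {Violet, Amber}: total = 691
  {Red, Blue}: total = 869
  {Blue, Green}: total = 967
  {Red, Green}: total = 1037
  {Blue, Amber}: total = 1039
  {Green, Amber}: total = 1207
  {Red, Amber}: total = 1349
Best pair: {Violet, Blue} with total 511.

{Violet, Blue}, total 511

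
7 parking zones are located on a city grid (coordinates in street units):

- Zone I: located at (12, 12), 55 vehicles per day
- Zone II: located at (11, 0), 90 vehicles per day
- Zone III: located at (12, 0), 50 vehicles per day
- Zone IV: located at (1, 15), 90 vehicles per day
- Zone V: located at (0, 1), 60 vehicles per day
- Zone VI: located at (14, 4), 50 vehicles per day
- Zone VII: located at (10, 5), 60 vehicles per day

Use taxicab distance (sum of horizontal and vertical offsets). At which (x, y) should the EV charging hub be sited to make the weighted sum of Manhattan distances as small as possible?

(11, 4)

Manhattan distance separates: Σwᵢ(|x−xᵢ|+|y−yᵢ|) = Σwᵢ|x−xᵢ| + Σwᵢ|y−yᵢ|, so x and y are optimised independently as 1-D weighted medians.
Total weight W = 455; half = 227.5.
x-coordinate, sorted with cumulative weight:
  x=0 (Zone V, w=60) cum 60
  x=1 (Zone IV, w=90) cum 150
  x=10 (Zone VII, w=60) cum 210
  x=11 (Zone II, w=90) cum 300  ← median
  x=12 (Zone I, w=55) cum 355
  x=12 (Zone III, w=50) cum 405
  x=14 (Zone VI, w=50) cum 455
⇒ x* = 11
y-coordinate, sorted with cumulative weight:
  y=0 (Zone II, w=90) cum 90
  y=0 (Zone III, w=50) cum 140
  y=1 (Zone V, w=60) cum 200
  y=4 (Zone VI, w=50) cum 250  ← median
  y=5 (Zone VII, w=60) cum 310
  y=12 (Zone I, w=55) cum 365
  y=15 (Zone IV, w=90) cum 455
⇒ y* = 4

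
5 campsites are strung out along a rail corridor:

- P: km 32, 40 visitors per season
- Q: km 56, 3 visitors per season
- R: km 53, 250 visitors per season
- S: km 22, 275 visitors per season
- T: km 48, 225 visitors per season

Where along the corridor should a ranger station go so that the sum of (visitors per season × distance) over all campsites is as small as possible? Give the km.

x = 48

For a sum of weighted absolute distances on a line, the optimum is the weighted median (not the mean). Total weight W = 793; half-weight = 396.5.
Sort by position and accumulate weight:
  km 22 (S, w=275) → cum 275
  km 32 (P, w=40) → cum 315
  km 48 (T, w=225) → cum 540  ≥ 396.5 → median here
  km 53 (R, w=250) → cum 790
  km 56 (Q, w=3) → cum 793
Optimal location: km 48.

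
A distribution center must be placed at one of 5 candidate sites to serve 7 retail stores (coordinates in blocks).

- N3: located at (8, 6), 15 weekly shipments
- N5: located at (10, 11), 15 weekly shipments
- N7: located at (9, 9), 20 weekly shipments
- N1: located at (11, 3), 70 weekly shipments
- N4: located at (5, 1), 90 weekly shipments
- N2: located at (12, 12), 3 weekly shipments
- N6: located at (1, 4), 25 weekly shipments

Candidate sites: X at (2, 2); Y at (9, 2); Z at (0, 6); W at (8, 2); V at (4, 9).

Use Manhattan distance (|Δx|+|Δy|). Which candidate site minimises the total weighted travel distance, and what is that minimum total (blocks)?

W, total 1292 blocks

Total weighted distance at each candidate:
  X (2, 2): total = 1880
  Y (9, 2): total = 1314
  Z (0, 6): total = 2594
  W (8, 2): total = 1292
  V (4, 9): total = 2278
Minimum is at W with total 1292 blocks.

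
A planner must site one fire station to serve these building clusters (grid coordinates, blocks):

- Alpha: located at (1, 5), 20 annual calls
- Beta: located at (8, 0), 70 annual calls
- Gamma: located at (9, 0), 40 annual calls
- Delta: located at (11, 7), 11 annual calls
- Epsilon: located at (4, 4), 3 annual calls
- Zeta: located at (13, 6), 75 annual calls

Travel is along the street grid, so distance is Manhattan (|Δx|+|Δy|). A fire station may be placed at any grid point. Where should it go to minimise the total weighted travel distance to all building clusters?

(9, 0)

Manhattan distance separates: Σwᵢ(|x−xᵢ|+|y−yᵢ|) = Σwᵢ|x−xᵢ| + Σwᵢ|y−yᵢ|, so x and y are optimised independently as 1-D weighted medians.
Total weight W = 219; half = 109.5.
x-coordinate, sorted with cumulative weight:
  x=1 (Alpha, w=20) cum 20
  x=4 (Epsilon, w=3) cum 23
  x=8 (Beta, w=70) cum 93
  x=9 (Gamma, w=40) cum 133  ← median
  x=11 (Delta, w=11) cum 144
  x=13 (Zeta, w=75) cum 219
⇒ x* = 9
y-coordinate, sorted with cumulative weight:
  y=0 (Beta, w=70) cum 70
  y=0 (Gamma, w=40) cum 110  ← median
  y=4 (Epsilon, w=3) cum 113
  y=5 (Alpha, w=20) cum 133
  y=6 (Zeta, w=75) cum 208
  y=7 (Delta, w=11) cum 219
⇒ y* = 0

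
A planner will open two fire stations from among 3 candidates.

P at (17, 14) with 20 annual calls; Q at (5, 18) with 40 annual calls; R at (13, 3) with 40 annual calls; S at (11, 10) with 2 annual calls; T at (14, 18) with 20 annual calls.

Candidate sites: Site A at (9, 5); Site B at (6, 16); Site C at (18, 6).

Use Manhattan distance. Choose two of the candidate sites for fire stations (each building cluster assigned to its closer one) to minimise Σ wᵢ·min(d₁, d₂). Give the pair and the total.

{Site A, Site B}, total 834

Evaluate every pair (each demand assigned to the nearer of the two):
  {Site A, Site B}: total = 834
  {Site B, Site C}: total = 842
  {Site A, Site C}: total = 1434
Best pair: {Site A, Site B} with total 834.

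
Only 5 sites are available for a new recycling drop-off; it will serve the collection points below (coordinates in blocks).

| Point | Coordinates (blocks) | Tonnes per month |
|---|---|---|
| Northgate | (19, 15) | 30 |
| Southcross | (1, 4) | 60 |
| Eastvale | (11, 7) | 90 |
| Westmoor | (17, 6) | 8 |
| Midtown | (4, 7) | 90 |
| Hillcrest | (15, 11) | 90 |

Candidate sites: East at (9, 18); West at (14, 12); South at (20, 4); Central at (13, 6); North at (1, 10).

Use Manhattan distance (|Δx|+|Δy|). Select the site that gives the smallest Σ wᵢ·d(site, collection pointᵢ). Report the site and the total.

Total weighted distance at each candidate:
  East (9, 18): total = 5650
  West (14, 12): total = 3822
  South (20, 4): total = 5410
  Central (13, 6): total = 3122
  North (1, 10): total = 4270
Minimum is at Central with total 3122 blocks.

Central, total 3122 blocks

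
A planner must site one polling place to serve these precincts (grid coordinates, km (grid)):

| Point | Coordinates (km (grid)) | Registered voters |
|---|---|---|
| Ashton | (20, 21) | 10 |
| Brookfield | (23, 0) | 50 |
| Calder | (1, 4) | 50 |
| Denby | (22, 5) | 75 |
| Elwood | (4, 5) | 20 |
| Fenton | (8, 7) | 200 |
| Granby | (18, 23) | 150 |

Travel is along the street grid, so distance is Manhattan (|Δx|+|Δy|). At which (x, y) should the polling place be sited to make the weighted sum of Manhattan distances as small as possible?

(18, 7)

Manhattan distance separates: Σwᵢ(|x−xᵢ|+|y−yᵢ|) = Σwᵢ|x−xᵢ| + Σwᵢ|y−yᵢ|, so x and y are optimised independently as 1-D weighted medians.
Total weight W = 555; half = 277.5.
x-coordinate, sorted with cumulative weight:
  x=1 (Calder, w=50) cum 50
  x=4 (Elwood, w=20) cum 70
  x=8 (Fenton, w=200) cum 270
  x=18 (Granby, w=150) cum 420  ← median
  x=20 (Ashton, w=10) cum 430
  x=22 (Denby, w=75) cum 505
  x=23 (Brookfield, w=50) cum 555
⇒ x* = 18
y-coordinate, sorted with cumulative weight:
  y=0 (Brookfield, w=50) cum 50
  y=4 (Calder, w=50) cum 100
  y=5 (Denby, w=75) cum 175
  y=5 (Elwood, w=20) cum 195
  y=7 (Fenton, w=200) cum 395  ← median
  y=21 (Ashton, w=10) cum 405
  y=23 (Granby, w=150) cum 555
⇒ y* = 7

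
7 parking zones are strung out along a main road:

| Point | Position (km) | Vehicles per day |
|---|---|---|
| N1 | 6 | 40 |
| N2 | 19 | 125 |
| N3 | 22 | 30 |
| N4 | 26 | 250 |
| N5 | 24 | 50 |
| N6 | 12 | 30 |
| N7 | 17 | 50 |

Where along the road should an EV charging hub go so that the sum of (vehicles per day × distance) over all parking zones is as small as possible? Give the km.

x = 24

For a sum of weighted absolute distances on a line, the optimum is the weighted median (not the mean). Total weight W = 575; half-weight = 287.5.
Sort by position and accumulate weight:
  km 6 (N1, w=40) → cum 40
  km 12 (N6, w=30) → cum 70
  km 17 (N7, w=50) → cum 120
  km 19 (N2, w=125) → cum 245
  km 22 (N3, w=30) → cum 275
  km 24 (N5, w=50) → cum 325  ≥ 287.5 → median here
  km 26 (N4, w=250) → cum 575
Optimal location: km 24.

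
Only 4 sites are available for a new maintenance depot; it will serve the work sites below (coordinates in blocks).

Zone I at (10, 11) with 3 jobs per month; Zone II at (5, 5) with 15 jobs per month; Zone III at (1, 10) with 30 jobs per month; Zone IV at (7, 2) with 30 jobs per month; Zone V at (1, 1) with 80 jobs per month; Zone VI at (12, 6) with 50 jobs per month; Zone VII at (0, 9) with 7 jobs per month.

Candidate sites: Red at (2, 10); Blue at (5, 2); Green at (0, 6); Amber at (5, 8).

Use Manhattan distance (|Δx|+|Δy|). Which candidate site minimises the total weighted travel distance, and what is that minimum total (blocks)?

Total weighted distance at each candidate:
  Red (2, 10): total = 2088
  Blue (5, 2): total = 1541
  Green (0, 6): total = 1716
  Amber (5, 8): total = 1861
Minimum is at Blue with total 1541 blocks.

Blue, total 1541 blocks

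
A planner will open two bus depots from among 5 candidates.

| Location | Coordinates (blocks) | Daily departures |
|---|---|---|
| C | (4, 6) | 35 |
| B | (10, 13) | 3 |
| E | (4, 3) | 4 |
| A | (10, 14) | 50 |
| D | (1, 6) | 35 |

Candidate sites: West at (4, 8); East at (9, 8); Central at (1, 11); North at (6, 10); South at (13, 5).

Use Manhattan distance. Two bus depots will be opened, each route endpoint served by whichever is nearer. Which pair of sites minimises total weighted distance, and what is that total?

Evaluate every pair (each demand assigned to the nearer of the two):
  {West, East}: total = 633
  {West, North}: total = 686
  {East, Central}: total = 828
  {Central, North}: total = 842
  {West, Central}: total = 898
  {West, South}: total = 898
  {East, North}: total = 929
  {North, South}: total = 982
  {East, South}: total = 1003
  {Central, South}: total = 1132
Best pair: {West, East} with total 633.

{West, East}, total 633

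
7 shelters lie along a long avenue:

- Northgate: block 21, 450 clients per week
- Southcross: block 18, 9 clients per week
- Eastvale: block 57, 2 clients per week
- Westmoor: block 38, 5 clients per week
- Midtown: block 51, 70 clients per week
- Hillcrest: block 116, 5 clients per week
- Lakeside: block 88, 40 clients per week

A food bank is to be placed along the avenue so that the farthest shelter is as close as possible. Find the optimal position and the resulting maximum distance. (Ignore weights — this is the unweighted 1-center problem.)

location 67, max distance 49

The 1-center on a line is the midpoint of the two extreme points: leftmost at 18, rightmost at 116.
Optimal location = (18 + 116)/2 = 67; maximum distance = (116 − 18)/2 = 49.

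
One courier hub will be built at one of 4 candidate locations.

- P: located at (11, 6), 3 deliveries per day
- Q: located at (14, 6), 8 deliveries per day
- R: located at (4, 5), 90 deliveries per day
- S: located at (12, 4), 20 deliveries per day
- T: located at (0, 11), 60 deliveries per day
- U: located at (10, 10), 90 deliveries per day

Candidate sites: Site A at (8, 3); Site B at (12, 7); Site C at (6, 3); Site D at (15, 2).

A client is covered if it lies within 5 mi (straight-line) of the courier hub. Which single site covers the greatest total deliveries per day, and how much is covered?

Site B, covering 121

Coverage radius r = 5 mi; a point is covered iff (Δx)²+(Δy)² ≤ 5² = 25.
  Site A (8, 3): covers {P, R, S} → 113
  Site B (12, 7): covers {P, Q, S, U} → 121
  Site C (6, 3): covers {R} → 90
  Site D (15, 2): covers {Q, S} → 28
Maximum coverage at Site B: 121 deliveries per day.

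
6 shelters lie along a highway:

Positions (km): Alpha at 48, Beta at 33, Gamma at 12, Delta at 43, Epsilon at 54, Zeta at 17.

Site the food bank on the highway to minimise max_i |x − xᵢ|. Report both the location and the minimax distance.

location 33, max distance 21

The 1-center on a line is the midpoint of the two extreme points: leftmost at 12, rightmost at 54.
Optimal location = (12 + 54)/2 = 33; maximum distance = (54 − 12)/2 = 21.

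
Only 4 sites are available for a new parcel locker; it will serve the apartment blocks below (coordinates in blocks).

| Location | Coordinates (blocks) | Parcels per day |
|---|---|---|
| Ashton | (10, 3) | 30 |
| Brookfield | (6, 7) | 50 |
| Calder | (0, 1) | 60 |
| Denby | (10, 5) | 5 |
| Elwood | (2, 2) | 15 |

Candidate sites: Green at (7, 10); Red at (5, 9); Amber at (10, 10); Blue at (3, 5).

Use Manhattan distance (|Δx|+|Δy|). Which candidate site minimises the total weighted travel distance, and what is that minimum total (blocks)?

Blue, total 1035 blocks

Total weighted distance at each candidate:
  Green (7, 10): total = 1695
  Red (5, 9): total = 1455
  Amber (10, 10): total = 1965
  Blue (3, 5): total = 1035
Minimum is at Blue with total 1035 blocks.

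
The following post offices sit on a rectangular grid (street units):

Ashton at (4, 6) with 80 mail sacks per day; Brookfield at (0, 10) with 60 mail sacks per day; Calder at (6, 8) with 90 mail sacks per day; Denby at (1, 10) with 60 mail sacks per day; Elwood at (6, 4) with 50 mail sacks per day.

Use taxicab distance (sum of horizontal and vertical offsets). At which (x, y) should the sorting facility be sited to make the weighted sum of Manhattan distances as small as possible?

Manhattan distance separates: Σwᵢ(|x−xᵢ|+|y−yᵢ|) = Σwᵢ|x−xᵢ| + Σwᵢ|y−yᵢ|, so x and y are optimised independently as 1-D weighted medians.
Total weight W = 340; half = 170.
x-coordinate, sorted with cumulative weight:
  x=0 (Brookfield, w=60) cum 60
  x=1 (Denby, w=60) cum 120
  x=4 (Ashton, w=80) cum 200  ← median
  x=6 (Calder, w=90) cum 290
  x=6 (Elwood, w=50) cum 340
⇒ x* = 4
y-coordinate, sorted with cumulative weight:
  y=4 (Elwood, w=50) cum 50
  y=6 (Ashton, w=80) cum 130
  y=8 (Calder, w=90) cum 220  ← median
  y=10 (Brookfield, w=60) cum 280
  y=10 (Denby, w=60) cum 340
⇒ y* = 8

(4, 8)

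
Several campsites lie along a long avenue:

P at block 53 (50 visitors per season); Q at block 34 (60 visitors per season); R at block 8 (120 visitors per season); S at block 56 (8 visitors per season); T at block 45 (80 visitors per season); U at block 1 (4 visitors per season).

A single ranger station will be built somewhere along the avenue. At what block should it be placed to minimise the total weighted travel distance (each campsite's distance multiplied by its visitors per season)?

For a sum of weighted absolute distances on a line, the optimum is the weighted median (not the mean). Total weight W = 322; half-weight = 161.
Sort by position and accumulate weight:
  block 1 (U, w=4) → cum 4
  block 8 (R, w=120) → cum 124
  block 34 (Q, w=60) → cum 184  ≥ 161 → median here
  block 45 (T, w=80) → cum 264
  block 53 (P, w=50) → cum 314
  block 56 (S, w=8) → cum 322
Optimal location: block 34.

x = 34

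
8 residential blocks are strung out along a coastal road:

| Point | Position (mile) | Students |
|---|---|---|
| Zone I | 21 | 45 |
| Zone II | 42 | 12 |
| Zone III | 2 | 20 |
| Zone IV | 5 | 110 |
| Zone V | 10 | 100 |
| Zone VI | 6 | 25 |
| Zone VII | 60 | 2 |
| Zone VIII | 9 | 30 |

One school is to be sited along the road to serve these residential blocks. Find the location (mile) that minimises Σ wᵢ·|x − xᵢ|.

x = 9

For a sum of weighted absolute distances on a line, the optimum is the weighted median (not the mean). Total weight W = 344; half-weight = 172.
Sort by position and accumulate weight:
  mile 2 (Zone III, w=20) → cum 20
  mile 5 (Zone IV, w=110) → cum 130
  mile 6 (Zone VI, w=25) → cum 155
  mile 9 (Zone VIII, w=30) → cum 185  ≥ 172 → median here
  mile 10 (Zone V, w=100) → cum 285
  mile 21 (Zone I, w=45) → cum 330
  mile 42 (Zone II, w=12) → cum 342
  mile 60 (Zone VII, w=2) → cum 344
Optimal location: mile 9.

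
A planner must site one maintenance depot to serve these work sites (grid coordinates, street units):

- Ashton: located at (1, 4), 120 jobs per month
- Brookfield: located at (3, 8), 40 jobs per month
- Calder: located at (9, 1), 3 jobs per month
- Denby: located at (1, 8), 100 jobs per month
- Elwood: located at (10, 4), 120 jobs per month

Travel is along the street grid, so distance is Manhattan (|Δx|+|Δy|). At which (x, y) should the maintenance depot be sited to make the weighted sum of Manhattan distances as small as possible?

Manhattan distance separates: Σwᵢ(|x−xᵢ|+|y−yᵢ|) = Σwᵢ|x−xᵢ| + Σwᵢ|y−yᵢ|, so x and y are optimised independently as 1-D weighted medians.
Total weight W = 383; half = 191.5.
x-coordinate, sorted with cumulative weight:
  x=1 (Ashton, w=120) cum 120
  x=1 (Denby, w=100) cum 220  ← median
  x=3 (Brookfield, w=40) cum 260
  x=9 (Calder, w=3) cum 263
  x=10 (Elwood, w=120) cum 383
⇒ x* = 1
y-coordinate, sorted with cumulative weight:
  y=1 (Calder, w=3) cum 3
  y=4 (Ashton, w=120) cum 123
  y=4 (Elwood, w=120) cum 243  ← median
  y=8 (Brookfield, w=40) cum 283
  y=8 (Denby, w=100) cum 383
⇒ y* = 4

(1, 4)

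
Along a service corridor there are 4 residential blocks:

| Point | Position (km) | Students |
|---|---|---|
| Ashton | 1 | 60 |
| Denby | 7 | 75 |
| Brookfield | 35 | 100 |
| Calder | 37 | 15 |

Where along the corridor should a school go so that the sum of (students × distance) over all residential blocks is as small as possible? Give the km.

x = 7

For a sum of weighted absolute distances on a line, the optimum is the weighted median (not the mean). Total weight W = 250; half-weight = 125.
Sort by position and accumulate weight:
  km 1 (Ashton, w=60) → cum 60
  km 7 (Denby, w=75) → cum 135  ≥ 125 → median here
  km 35 (Brookfield, w=100) → cum 235
  km 37 (Calder, w=15) → cum 250
Optimal location: km 7.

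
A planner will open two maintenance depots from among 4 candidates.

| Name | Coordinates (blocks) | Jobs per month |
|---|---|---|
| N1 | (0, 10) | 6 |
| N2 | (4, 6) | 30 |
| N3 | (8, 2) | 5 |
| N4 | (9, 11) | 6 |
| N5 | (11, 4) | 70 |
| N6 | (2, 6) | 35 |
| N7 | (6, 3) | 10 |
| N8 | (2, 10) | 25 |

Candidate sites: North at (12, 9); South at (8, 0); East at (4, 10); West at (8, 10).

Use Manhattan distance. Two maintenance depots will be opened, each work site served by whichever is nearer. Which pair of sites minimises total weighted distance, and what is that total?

{South, East}, total 990

Evaluate every pair (each demand assigned to the nearer of the two):
  {South, East}: total = 990
  {North, East}: total = 999
  {East, West}: total = 1176
  {North, West}: total = 1350
  {South, West}: total = 1350
  {North, South}: total = 1583
Best pair: {South, East} with total 990.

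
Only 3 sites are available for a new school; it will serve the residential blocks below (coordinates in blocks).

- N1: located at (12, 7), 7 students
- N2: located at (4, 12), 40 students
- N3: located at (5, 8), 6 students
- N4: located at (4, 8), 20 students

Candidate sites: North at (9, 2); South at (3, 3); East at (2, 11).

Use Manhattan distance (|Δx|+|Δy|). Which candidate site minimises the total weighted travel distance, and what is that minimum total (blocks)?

East, total 354 blocks

Total weighted distance at each candidate:
  North (9, 2): total = 936
  South (3, 3): total = 653
  East (2, 11): total = 354
Minimum is at East with total 354 blocks.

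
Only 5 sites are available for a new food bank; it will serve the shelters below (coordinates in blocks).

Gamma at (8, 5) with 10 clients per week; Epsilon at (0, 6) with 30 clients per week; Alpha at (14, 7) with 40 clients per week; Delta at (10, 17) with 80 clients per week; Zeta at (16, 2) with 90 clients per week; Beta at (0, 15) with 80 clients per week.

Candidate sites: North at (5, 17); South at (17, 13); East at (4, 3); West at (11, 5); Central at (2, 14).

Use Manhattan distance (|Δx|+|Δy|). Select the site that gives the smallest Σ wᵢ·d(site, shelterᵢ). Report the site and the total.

Total weighted distance at each candidate:
  North (5, 17): total = 4690
  South (17, 13): total = 4730
  East (4, 3): total = 4880
  West (11, 5): total = 4030
  Central (2, 14): total = 4670
Minimum is at West with total 4030 blocks.

West, total 4030 blocks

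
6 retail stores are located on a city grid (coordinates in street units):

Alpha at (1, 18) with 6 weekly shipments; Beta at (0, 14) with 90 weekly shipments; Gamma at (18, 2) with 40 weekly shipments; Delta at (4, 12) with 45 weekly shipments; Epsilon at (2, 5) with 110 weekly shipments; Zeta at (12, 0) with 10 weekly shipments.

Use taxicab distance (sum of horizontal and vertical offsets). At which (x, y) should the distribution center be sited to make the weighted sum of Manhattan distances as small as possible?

Manhattan distance separates: Σwᵢ(|x−xᵢ|+|y−yᵢ|) = Σwᵢ|x−xᵢ| + Σwᵢ|y−yᵢ|, so x and y are optimised independently as 1-D weighted medians.
Total weight W = 301; half = 150.5.
x-coordinate, sorted with cumulative weight:
  x=0 (Beta, w=90) cum 90
  x=1 (Alpha, w=6) cum 96
  x=2 (Epsilon, w=110) cum 206  ← median
  x=4 (Delta, w=45) cum 251
  x=12 (Zeta, w=10) cum 261
  x=18 (Gamma, w=40) cum 301
⇒ x* = 2
y-coordinate, sorted with cumulative weight:
  y=0 (Zeta, w=10) cum 10
  y=2 (Gamma, w=40) cum 50
  y=5 (Epsilon, w=110) cum 160  ← median
  y=12 (Delta, w=45) cum 205
  y=14 (Beta, w=90) cum 295
  y=18 (Alpha, w=6) cum 301
⇒ y* = 5

(2, 5)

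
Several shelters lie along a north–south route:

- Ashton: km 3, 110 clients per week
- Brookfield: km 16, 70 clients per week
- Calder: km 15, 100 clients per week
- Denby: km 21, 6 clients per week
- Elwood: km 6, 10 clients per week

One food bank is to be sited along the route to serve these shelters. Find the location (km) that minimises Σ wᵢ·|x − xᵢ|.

x = 15

For a sum of weighted absolute distances on a line, the optimum is the weighted median (not the mean). Total weight W = 296; half-weight = 148.
Sort by position and accumulate weight:
  km 3 (Ashton, w=110) → cum 110
  km 6 (Elwood, w=10) → cum 120
  km 15 (Calder, w=100) → cum 220  ≥ 148 → median here
  km 16 (Brookfield, w=70) → cum 290
  km 21 (Denby, w=6) → cum 296
Optimal location: km 15.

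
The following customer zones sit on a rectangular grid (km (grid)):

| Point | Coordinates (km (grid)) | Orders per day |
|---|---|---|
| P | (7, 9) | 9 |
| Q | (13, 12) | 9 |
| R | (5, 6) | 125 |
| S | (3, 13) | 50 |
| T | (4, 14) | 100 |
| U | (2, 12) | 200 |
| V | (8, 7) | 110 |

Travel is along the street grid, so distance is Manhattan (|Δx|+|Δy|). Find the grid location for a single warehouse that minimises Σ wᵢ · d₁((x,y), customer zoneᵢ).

(4, 12)

Manhattan distance separates: Σwᵢ(|x−xᵢ|+|y−yᵢ|) = Σwᵢ|x−xᵢ| + Σwᵢ|y−yᵢ|, so x and y are optimised independently as 1-D weighted medians.
Total weight W = 603; half = 301.5.
x-coordinate, sorted with cumulative weight:
  x=2 (U, w=200) cum 200
  x=3 (S, w=50) cum 250
  x=4 (T, w=100) cum 350  ← median
  x=5 (R, w=125) cum 475
  x=7 (P, w=9) cum 484
  x=8 (V, w=110) cum 594
  x=13 (Q, w=9) cum 603
⇒ x* = 4
y-coordinate, sorted with cumulative weight:
  y=6 (R, w=125) cum 125
  y=7 (V, w=110) cum 235
  y=9 (P, w=9) cum 244
  y=12 (Q, w=9) cum 253
  y=12 (U, w=200) cum 453  ← median
  y=13 (S, w=50) cum 503
  y=14 (T, w=100) cum 603
⇒ y* = 12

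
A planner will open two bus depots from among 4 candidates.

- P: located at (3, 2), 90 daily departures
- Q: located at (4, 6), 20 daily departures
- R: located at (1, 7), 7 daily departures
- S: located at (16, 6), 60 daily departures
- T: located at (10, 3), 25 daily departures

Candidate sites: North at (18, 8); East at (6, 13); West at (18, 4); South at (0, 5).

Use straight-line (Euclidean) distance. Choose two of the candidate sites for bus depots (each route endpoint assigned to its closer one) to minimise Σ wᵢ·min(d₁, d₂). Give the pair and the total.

Evaluate every pair (each demand assigned to the nearer of the two):
  {West, South}: total = 851.2
  {North, South}: total = 885.5
  {East, South}: total = 1467.3
  {East, West}: total = 1597.7
  {North, East}: total = 1632.0
  {North, West}: total = 2135.3
Best pair: {West, South} with total 851.2.

{West, South}, total 851.2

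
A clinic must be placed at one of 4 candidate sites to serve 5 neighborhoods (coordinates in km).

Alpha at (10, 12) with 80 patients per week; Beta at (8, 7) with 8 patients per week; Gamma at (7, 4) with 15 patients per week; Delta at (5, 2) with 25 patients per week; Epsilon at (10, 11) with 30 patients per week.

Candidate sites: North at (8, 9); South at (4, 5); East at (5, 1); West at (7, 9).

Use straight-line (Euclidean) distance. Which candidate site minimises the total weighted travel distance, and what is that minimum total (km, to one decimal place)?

North, total 656.2 km

Total weighted distance at each candidate:
  North (8, 9): total = 656.2
  South (4, 5): total = 1154.4
  East (5, 1): total = 1434.8
  West (7, 9): total = 722.5
Minimum is at North with total 656.2 km.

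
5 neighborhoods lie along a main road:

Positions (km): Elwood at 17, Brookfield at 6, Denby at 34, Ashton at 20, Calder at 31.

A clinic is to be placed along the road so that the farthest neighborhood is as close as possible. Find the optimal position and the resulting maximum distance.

The 1-center on a line is the midpoint of the two extreme points: leftmost at 6, rightmost at 34.
Optimal location = (6 + 34)/2 = 20; maximum distance = (34 − 6)/2 = 14.

location 20, max distance 14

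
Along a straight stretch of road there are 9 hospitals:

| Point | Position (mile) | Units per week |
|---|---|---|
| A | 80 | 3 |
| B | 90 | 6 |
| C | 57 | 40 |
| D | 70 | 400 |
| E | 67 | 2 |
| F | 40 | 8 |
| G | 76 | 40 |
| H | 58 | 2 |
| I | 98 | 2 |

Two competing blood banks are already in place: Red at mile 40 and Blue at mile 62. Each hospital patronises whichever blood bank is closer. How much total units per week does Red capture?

The indifferent point is the midpoint (40+62)/2 = 51; hospitals left of it (closer to Red at 40) go to Red, those right go to Blue.
  F at 40 (w=8) → Red
  C at 57 (w=40) → Blue
  H at 58 (w=2) → Blue
  E at 67 (w=2) → Blue
  D at 70 (w=400) → Blue
  G at 76 (w=40) → Blue
  A at 80 (w=3) → Blue
  B at 90 (w=6) → Blue
  I at 98 (w=2) → Blue
Red captures 8; Blue captures 495.

8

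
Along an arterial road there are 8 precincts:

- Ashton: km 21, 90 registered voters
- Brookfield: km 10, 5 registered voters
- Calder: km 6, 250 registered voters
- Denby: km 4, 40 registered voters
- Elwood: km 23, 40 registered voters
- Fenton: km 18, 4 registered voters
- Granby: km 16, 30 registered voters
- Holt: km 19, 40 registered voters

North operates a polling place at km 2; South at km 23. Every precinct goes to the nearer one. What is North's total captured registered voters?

295

The indifferent point is the midpoint (2+23)/2 = 12.5; precincts left of it (closer to North at 2) go to North, those right go to South.
  Denby at 4 (w=40) → North
  Calder at 6 (w=250) → North
  Brookfield at 10 (w=5) → North
  Granby at 16 (w=30) → South
  Fenton at 18 (w=4) → South
  Holt at 19 (w=40) → South
  Ashton at 21 (w=90) → South
  Elwood at 23 (w=40) → South
North captures 295; South captures 204.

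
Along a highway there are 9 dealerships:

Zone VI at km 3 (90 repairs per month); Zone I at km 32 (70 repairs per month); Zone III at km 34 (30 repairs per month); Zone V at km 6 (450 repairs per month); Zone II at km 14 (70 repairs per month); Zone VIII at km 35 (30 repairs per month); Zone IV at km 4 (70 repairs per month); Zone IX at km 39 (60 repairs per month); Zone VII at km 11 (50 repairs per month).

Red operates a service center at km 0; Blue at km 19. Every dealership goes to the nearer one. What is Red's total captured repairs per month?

610

The indifferent point is the midpoint (0+19)/2 = 9.5; dealerships left of it (closer to Red at 0) go to Red, those right go to Blue.
  Zone VI at 3 (w=90) → Red
  Zone IV at 4 (w=70) → Red
  Zone V at 6 (w=450) → Red
  Zone VII at 11 (w=50) → Blue
  Zone II at 14 (w=70) → Blue
  Zone I at 32 (w=70) → Blue
  Zone III at 34 (w=30) → Blue
  Zone VIII at 35 (w=30) → Blue
  Zone IX at 39 (w=60) → Blue
Red captures 610; Blue captures 310.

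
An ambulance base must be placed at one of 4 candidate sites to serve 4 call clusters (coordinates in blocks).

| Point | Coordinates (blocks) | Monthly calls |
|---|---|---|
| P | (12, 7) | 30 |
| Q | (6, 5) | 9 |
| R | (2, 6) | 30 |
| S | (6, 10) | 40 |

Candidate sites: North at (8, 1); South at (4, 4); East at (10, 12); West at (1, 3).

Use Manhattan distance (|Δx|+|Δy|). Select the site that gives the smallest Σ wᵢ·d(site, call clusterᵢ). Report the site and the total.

South, total 797 blocks

Total weighted distance at each candidate:
  North (8, 1): total = 1124
  South (4, 4): total = 797
  East (10, 12): total = 969
  West (1, 3): total = 1113
Minimum is at South with total 797 blocks.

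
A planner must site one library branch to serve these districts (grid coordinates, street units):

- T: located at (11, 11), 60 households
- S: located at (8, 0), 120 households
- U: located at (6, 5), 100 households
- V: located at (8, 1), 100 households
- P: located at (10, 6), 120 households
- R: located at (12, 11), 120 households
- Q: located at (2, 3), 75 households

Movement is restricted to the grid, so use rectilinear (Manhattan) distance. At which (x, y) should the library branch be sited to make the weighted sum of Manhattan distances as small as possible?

(8, 5)

Manhattan distance separates: Σwᵢ(|x−xᵢ|+|y−yᵢ|) = Σwᵢ|x−xᵢ| + Σwᵢ|y−yᵢ|, so x and y are optimised independently as 1-D weighted medians.
Total weight W = 695; half = 347.5.
x-coordinate, sorted with cumulative weight:
  x=2 (Q, w=75) cum 75
  x=6 (U, w=100) cum 175
  x=8 (S, w=120) cum 295
  x=8 (V, w=100) cum 395  ← median
  x=10 (P, w=120) cum 515
  x=11 (T, w=60) cum 575
  x=12 (R, w=120) cum 695
⇒ x* = 8
y-coordinate, sorted with cumulative weight:
  y=0 (S, w=120) cum 120
  y=1 (V, w=100) cum 220
  y=3 (Q, w=75) cum 295
  y=5 (U, w=100) cum 395  ← median
  y=6 (P, w=120) cum 515
  y=11 (T, w=60) cum 575
  y=11 (R, w=120) cum 695
⇒ y* = 5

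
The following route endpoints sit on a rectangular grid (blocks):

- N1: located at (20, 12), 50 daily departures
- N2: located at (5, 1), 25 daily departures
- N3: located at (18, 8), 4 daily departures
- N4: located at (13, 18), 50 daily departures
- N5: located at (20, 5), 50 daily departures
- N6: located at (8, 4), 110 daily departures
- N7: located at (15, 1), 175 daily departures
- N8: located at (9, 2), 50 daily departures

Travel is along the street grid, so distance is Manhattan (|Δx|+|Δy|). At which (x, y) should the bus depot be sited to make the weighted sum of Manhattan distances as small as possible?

Manhattan distance separates: Σwᵢ(|x−xᵢ|+|y−yᵢ|) = Σwᵢ|x−xᵢ| + Σwᵢ|y−yᵢ|, so x and y are optimised independently as 1-D weighted medians.
Total weight W = 514; half = 257.
x-coordinate, sorted with cumulative weight:
  x=5 (N2, w=25) cum 25
  x=8 (N6, w=110) cum 135
  x=9 (N8, w=50) cum 185
  x=13 (N4, w=50) cum 235
  x=15 (N7, w=175) cum 410  ← median
  x=18 (N3, w=4) cum 414
  x=20 (N1, w=50) cum 464
  x=20 (N5, w=50) cum 514
⇒ x* = 15
y-coordinate, sorted with cumulative weight:
  y=1 (N2, w=25) cum 25
  y=1 (N7, w=175) cum 200
  y=2 (N8, w=50) cum 250
  y=4 (N6, w=110) cum 360  ← median
  y=5 (N5, w=50) cum 410
  y=8 (N3, w=4) cum 414
  y=12 (N1, w=50) cum 464
  y=18 (N4, w=50) cum 514
⇒ y* = 4

(15, 4)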